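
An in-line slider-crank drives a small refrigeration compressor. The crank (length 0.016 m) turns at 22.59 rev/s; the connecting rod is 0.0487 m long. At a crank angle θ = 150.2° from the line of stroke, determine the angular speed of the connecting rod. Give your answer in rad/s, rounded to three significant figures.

41.0

ω = 141.9 rad/s (converted from 22.59 rev/s).
The rod makes angle φ with the slider axis where L sinφ = r sinθ; differentiating, L cosφ·φ̇ = r ω cosθ.
L cosφ = √(L² − r² sin²θ) = 0.048046 m.
|ω_rod| = r ω |cosθ| / √(L² − r² sin²θ) = 0.016·141.9·0.86777/0.048046 = 41.016 rad/s.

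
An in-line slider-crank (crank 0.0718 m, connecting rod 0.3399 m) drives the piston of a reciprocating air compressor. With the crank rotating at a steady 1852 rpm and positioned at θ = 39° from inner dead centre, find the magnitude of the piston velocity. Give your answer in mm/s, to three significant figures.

10200

ω = 2π·1852/60 = 193.9 rad/s
For an in-line slider-crank, x = r cosθ + √(L² − r² sin²θ), so v = −rω sinθ·[1 + r cosθ/√(L² − r² sin²θ)].
With r = 0.0718 m, L = 0.3399 m, θ = 39°: √(L² − r² sin²θ) = 0.33688 m.
v = −0.0718·193.9·0.62932·[1 + 0.0718·0.77715/0.33688] = -10.215 m/s.
|v| = 10.215 m/s = 10215 mm/s.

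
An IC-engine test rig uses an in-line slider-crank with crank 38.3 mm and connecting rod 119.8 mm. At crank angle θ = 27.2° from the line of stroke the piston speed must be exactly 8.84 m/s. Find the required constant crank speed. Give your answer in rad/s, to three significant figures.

392

For an in-line slider-crank, |v_piston| = rω|sinθ|·[1 + r cosθ/√(L² − r² sin²θ)].
With r = 0.0383 m, L = 0.1198 m, θ = 27.2°: the bracketed kinematic factor |dx/dθ| = 0.022539 m.
ω = v/|dx/dθ| = 8.84/0.022539 = 392.21 rad/s.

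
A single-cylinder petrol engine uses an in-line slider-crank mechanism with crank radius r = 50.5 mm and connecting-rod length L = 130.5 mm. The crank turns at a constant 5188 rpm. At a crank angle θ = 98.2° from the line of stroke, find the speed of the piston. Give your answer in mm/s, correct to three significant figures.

ω = 2π·5188/60 = 543.3 rad/s
For an in-line slider-crank, x = r cosθ + √(L² − r² sin²θ), so v = −rω sinθ·[1 + r cosθ/√(L² − r² sin²θ)].
With r = 0.0505 m, L = 0.1305 m, θ = 98.2°: √(L² − r² sin²θ) = 0.12055 m.
v = −0.0505·543.3·0.98978·[1 + 0.0505·-0.14263/0.12055] = -25.533 m/s.
|v| = 25.533 m/s = 25533 mm/s.

25500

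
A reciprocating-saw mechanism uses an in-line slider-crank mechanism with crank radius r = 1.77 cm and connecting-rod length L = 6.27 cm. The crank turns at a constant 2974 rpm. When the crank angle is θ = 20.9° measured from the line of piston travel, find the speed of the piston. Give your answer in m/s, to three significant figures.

2.49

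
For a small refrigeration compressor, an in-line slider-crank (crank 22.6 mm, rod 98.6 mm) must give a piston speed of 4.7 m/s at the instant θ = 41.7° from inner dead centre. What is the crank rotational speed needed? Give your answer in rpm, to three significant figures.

For an in-line slider-crank, |v_piston| = rω|sinθ|·[1 + r cosθ/√(L² − r² sin²θ)].
With r = 0.0226 m, L = 0.0986 m, θ = 41.7°: the bracketed kinematic factor |dx/dθ| = 0.017638 m.
ω = v/|dx/dθ| = 4.7/0.017638 = 266.48 rad/s.
N = 60ω/(2π) = 2544.7 rpm.

2540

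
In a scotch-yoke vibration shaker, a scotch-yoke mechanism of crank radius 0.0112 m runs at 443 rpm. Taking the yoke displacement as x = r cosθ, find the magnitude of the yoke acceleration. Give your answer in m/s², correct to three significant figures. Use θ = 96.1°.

ω = 46.39 rad/s (from 443 rpm).
x = r cosθ ⇒ ẍ = −rω² cosθ (ω constant).
|a| = rω²|cosθ| = 0.0112·(46.39)²·|cos 96.1°| = 2.5614 m/s².

2.56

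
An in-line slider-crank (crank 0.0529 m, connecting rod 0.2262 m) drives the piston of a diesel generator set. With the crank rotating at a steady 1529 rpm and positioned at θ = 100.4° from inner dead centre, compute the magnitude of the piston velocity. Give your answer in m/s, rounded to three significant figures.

ω = 2π·1529/60 = 160.1 rad/s
For an in-line slider-crank, x = r cosθ + √(L² − r² sin²θ), so v = −rω sinθ·[1 + r cosθ/√(L² − r² sin²θ)].
With r = 0.0529 m, L = 0.2262 m, θ = 100.4°: √(L² − r² sin²θ) = 0.22013 m.
v = −0.0529·160.1·0.98357·[1 + 0.0529·-0.18052/0.22013] = -7.9696 m/s.
|v| = 7.9696 m/s.

7.97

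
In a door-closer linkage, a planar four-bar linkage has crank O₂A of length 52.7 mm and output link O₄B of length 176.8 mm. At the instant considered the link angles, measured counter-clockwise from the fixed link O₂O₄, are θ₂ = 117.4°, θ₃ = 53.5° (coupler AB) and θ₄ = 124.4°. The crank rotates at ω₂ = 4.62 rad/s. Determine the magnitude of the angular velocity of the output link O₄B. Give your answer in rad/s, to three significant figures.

ω₂ = 4.62 rad/s
Differentiating the loop-closure r₂e^{iθ₂}+r₃e^{iθ₃}=r₁+r₄e^{iθ₄} gives r₂ω₂e^{iθ₂}+r₃ω₃e^{iθ₃}=r₄ω₄e^{iθ₄}.
Eliminating the other unknown: ω₄ = r₂ω₂ sin(θ₂−θ₃) / [r₄ sin(θ₄−θ₃)].
Numerator sine = +0.89803; denominator sine = +0.94495.
Result = 0.0527·4.62·(+0.89803) / (0.1768·(+0.94495)) = +1.3087 rad/s; magnitude 1.3087 rad/s.

1.31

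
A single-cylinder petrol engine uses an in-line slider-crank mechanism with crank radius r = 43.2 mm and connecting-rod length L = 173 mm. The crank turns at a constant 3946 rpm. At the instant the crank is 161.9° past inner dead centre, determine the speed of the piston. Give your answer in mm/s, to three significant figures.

4230

ω = 2π·3946/60 = 413.2 rad/s
For an in-line slider-crank, x = r cosθ + √(L² − r² sin²θ), so v = −rω sinθ·[1 + r cosθ/√(L² − r² sin²θ)].
With r = 0.0432 m, L = 0.173 m, θ = 161.9°: √(L² − r² sin²θ) = 0.17248 m.
v = −0.0432·413.2·0.31068·[1 + 0.0432·-0.95052/0.17248] = -4.2256 m/s.
|v| = 4.2256 m/s = 4225.6 mm/s.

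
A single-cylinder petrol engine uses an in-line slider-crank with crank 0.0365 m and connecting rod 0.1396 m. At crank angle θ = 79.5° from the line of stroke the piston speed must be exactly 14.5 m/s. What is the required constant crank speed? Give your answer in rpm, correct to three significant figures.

3680

For an in-line slider-crank, |v_piston| = rω|sinθ|·[1 + r cosθ/√(L² − r² sin²θ)].
With r = 0.0365 m, L = 0.1396 m, θ = 79.5°: the bracketed kinematic factor |dx/dθ| = 0.037658 m.
ω = v/|dx/dθ| = 14.5/0.037658 = 385.04 rad/s.
N = 60ω/(2π) = 3676.9 rpm.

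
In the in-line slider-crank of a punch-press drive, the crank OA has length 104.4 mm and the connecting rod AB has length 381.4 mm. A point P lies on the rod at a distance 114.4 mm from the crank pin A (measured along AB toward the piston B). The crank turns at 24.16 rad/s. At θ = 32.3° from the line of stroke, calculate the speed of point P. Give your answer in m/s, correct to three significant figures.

2.08

ω = 24.16 rad/s.  Crank-pin speed |V_A| = rω = 2.5223 m/s, perpendicular to OA.
Rod angle: sinφ = −(r/L) sinθ ⇒ φ = -8.411°; ω_rod = −rω cosθ/√(L²−r²sin²θ) = -5.6507 rad/s.
V_P = V_A + ω_rod × AP, with AP = 0.1144 m along the rod.
Components: V_Px = −rω sinθ − a·ω_rod·sinφ = -1.4424 m/s;  V_Py = rω cosθ + a·ω_rod·cosφ = +1.4925 m/s.
|V_P| = √(V_Px² + V_Py²) = 2.0756 m/s.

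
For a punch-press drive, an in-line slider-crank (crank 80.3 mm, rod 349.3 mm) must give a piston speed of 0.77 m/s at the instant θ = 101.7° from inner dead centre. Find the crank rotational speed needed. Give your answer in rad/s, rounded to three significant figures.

10.3

For an in-line slider-crank, |v_piston| = rω|sinθ|·[1 + r cosθ/√(L² − r² sin²θ)].
With r = 0.0803 m, L = 0.3493 m, θ = 101.7°: the bracketed kinematic factor |dx/dθ| = 0.074869 m.
ω = v/|dx/dθ| = 0.77/0.074869 = 10.285 rad/s.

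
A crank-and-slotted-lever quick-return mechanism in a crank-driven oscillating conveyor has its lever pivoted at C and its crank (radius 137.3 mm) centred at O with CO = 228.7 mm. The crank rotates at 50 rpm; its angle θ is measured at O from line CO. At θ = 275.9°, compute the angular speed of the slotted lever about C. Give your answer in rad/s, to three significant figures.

ω = 5.236 rad/s (from 50 rpm).
Crank pin A relative to C: A = (d + r cosθ, r sinθ); lever angle φ = atan2(r sinθ, d + r cosθ).
Differentiating tanφ: φ̇ = rω(d cosθ + r)/(d² + r² + 2dr cosθ).
d² + r² + 2dr cosθ = |CA|² = 0.0776105 m²;  d cosθ + r = +0.16081 m.
|ω_lever| = |0.1373·5.236·+0.16081| / 0.0776105 = 1.4896 rad/s.

1.49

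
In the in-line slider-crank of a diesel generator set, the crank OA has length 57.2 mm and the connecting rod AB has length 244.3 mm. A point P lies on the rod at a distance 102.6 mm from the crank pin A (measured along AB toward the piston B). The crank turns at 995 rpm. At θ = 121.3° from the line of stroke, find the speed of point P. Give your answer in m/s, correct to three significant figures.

5.15

ω = 104.2 rad/s.  Crank-pin speed |V_A| = rω = 5.96 m/s, perpendicular to OA.
Rod angle: sinφ = −(r/L) sinθ ⇒ φ = -11.541°; ω_rod = −rω cosθ/√(L²−r²sin²θ) = +12.936 rad/s.
V_P = V_A + ω_rod × AP, with AP = 0.1026 m along the rod.
Components: V_Px = −rω sinθ − a·ω_rod·sinφ = -4.8271 m/s;  V_Py = rω cosθ + a·ω_rod·cosφ = -1.796 m/s.
|V_P| = √(V_Px² + V_Py²) = 5.1503 m/s.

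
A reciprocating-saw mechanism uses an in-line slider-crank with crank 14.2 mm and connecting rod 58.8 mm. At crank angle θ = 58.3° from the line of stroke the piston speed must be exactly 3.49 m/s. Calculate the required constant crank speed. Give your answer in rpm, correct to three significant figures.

For an in-line slider-crank, |v_piston| = rω|sinθ|·[1 + r cosθ/√(L² − r² sin²θ)].
With r = 0.0142 m, L = 0.0588 m, θ = 58.3°: the bracketed kinematic factor |dx/dθ| = 0.013648 m.
ω = v/|dx/dθ| = 3.49/0.013648 = 255.71 rad/s.
N = 60ω/(2π) = 2441.9 rpm.

2440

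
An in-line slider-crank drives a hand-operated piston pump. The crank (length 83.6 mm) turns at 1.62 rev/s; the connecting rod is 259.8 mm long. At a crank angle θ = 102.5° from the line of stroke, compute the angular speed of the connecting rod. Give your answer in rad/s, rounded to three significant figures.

0.747

ω = 10.18 rad/s (converted from 1.62 rev/s).
The rod makes angle φ with the slider axis where L sinφ = r sinθ; differentiating, L cosφ·φ̇ = r ω cosθ.
L cosφ = √(L² − r² sin²θ) = 0.24665 m.
|ω_rod| = r ω |cosθ| / √(L² − r² sin²θ) = 0.0836·10.18·0.21644/0.24665 = 0.74673 rad/s.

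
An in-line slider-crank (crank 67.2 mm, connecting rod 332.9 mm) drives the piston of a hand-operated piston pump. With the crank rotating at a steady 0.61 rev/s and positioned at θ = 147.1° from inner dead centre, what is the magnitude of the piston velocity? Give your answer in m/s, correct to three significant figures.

0.116

ω = 2π·0.61 = 3.833 rad/s
For an in-line slider-crank, x = r cosθ + √(L² − r² sin²θ), so v = −rω sinθ·[1 + r cosθ/√(L² − r² sin²θ)].
With r = 0.0672 m, L = 0.3329 m, θ = 147.1°: √(L² − r² sin²θ) = 0.33089 m.
v = −0.0672·3.833·0.54317·[1 + 0.0672·-0.83962/0.33089] = -0.11604 m/s.
|v| = 0.11604 m/s.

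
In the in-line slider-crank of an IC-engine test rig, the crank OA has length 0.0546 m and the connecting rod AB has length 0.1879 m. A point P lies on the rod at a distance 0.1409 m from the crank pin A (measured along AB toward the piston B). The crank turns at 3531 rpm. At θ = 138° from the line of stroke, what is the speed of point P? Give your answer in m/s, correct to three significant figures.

11.9

ω = 369.8 rad/s.  Crank-pin speed |V_A| = rω = 20.189 m/s, perpendicular to OA.
Rod angle: sinφ = −(r/L) sinθ ⇒ φ = -11.212°; ω_rod = −rω cosθ/√(L²−r²sin²θ) = +81.402 rad/s.
V_P = V_A + ω_rod × AP, with AP = 0.1409 m along the rod.
Components: V_Px = −rω sinθ − a·ω_rod·sinφ = -11.279 m/s;  V_Py = rω cosθ + a·ω_rod·cosφ = -3.7529 m/s.
|V_P| = √(V_Px² + V_Py²) = 11.887 m/s.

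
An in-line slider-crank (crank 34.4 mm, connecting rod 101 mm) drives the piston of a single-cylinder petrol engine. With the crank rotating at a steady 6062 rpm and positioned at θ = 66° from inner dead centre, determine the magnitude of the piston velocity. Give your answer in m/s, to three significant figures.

22.9

ω = 2π·6062/60 = 634.8 rad/s
For an in-line slider-crank, x = r cosθ + √(L² − r² sin²θ), so v = −rω sinθ·[1 + r cosθ/√(L² − r² sin²θ)].
With r = 0.0344 m, L = 0.101 m, θ = 66°: √(L² − r² sin²θ) = 0.095987 m.
v = −0.0344·634.8·0.91355·[1 + 0.0344·0.40674/0.095987] = -22.858 m/s.
|v| = 22.858 m/s.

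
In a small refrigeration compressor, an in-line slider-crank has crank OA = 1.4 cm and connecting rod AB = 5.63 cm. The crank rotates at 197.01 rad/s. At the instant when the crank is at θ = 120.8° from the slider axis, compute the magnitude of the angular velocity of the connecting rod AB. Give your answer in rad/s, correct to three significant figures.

ω = 197 rad/s
The rod makes angle φ with the slider axis where L sinφ = r sinθ; differentiating, L cosφ·φ̇ = r ω cosθ.
L cosφ = √(L² − r² sin²θ) = 0.055001 m.
|ω_rod| = r ω |cosθ| / √(L² − r² sin²θ) = 0.014·197·0.51204/0.055001 = 25.678 rad/s.

25.7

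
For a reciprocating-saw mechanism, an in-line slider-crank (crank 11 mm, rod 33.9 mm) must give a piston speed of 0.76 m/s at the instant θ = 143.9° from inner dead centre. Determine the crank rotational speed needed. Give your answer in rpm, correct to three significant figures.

For an in-line slider-crank, |v_piston| = rω|sinθ|·[1 + r cosθ/√(L² − r² sin²θ)].
With r = 0.011 m, L = 0.0339 m, θ = 143.9°: the bracketed kinematic factor |dx/dθ| = 0.00475 m.
ω = v/|dx/dθ| = 0.76/0.00475 = 160 rad/s.
N = 60ω/(2π) = 1527.9 rpm.

1530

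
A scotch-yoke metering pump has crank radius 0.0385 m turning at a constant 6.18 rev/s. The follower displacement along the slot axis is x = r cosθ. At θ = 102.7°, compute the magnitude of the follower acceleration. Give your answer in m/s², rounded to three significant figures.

12.8

ω = 38.83 rad/s (from 6.18 rev/s).
x = r cosθ ⇒ ẍ = −rω² cosθ (ω constant).
|a| = rω²|cosθ| = 0.0385·(38.83)²·|cos 102.7°| = 12.762 m/s².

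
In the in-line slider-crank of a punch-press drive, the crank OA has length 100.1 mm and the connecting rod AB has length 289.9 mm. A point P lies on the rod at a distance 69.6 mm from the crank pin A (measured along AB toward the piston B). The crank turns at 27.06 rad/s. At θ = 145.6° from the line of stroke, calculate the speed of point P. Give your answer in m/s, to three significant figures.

ω = 27.06 rad/s.  Crank-pin speed |V_A| = rω = 2.7087 m/s, perpendicular to OA.
Rod angle: sinφ = −(r/L) sinθ ⇒ φ = -11.249°; ω_rod = −rω cosθ/√(L²−r²sin²θ) = +7.8605 rad/s.
V_P = V_A + ω_rod × AP, with AP = 0.0696 m along the rod.
Components: V_Px = −rω sinθ − a·ω_rod·sinφ = -1.4236 m/s;  V_Py = rω cosθ + a·ω_rod·cosφ = -1.6984 m/s.
|V_P| = √(V_Px² + V_Py²) = 2.2161 m/s.

2.22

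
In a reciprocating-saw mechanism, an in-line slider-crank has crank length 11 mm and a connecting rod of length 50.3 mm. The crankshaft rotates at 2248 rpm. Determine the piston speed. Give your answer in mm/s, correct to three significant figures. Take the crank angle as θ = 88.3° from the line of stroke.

ω = 2π·2248/60 = 235.4 rad/s
For an in-line slider-crank, x = r cosθ + √(L² − r² sin²θ), so v = −rω sinθ·[1 + r cosθ/√(L² − r² sin²θ)].
With r = 0.011 m, L = 0.0503 m, θ = 88.3°: √(L² − r² sin²θ) = 0.049084 m.
v = −0.011·235.4·0.99956·[1 + 0.011·0.02967/0.049084] = -2.6056 m/s.
|v| = 2.6056 m/s = 2605.6 mm/s.

2610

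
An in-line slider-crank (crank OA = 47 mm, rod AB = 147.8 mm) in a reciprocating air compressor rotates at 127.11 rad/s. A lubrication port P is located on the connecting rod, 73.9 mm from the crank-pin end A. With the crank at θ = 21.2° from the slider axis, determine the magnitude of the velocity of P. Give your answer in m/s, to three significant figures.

3.73

ω = 127.1 rad/s.  Crank-pin speed |V_A| = rω = 5.9742 m/s, perpendicular to OA.
Rod angle: sinφ = −(r/L) sinθ ⇒ φ = -6.603°; ω_rod = −rω cosθ/√(L²−r²sin²θ) = -37.937 rad/s.
V_P = V_A + ω_rod × AP, with AP = 0.0739 m along the rod.
Components: V_Px = −rω sinθ − a·ω_rod·sinφ = -2.4828 m/s;  V_Py = rω cosθ + a·ω_rod·cosφ = +2.7849 m/s.
|V_P| = √(V_Px² + V_Py²) = 3.731 m/s.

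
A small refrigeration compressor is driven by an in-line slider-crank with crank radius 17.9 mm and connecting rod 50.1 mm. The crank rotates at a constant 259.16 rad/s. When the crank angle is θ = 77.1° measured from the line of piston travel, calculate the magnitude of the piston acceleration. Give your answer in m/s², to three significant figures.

141

ω = 259.2 rad/s
x(θ) = r cosθ + √(L² − r² sin²θ); with ω constant, a = ω²·d²x/dθ².
d²x/dθ² = −r cosθ − r²(cos2θ)/√u − r⁴ sin²2θ/(4u^{3/2}),  u = L² − r² sin²θ = 0.00220557 m².
Substituting r = 0.0179 m, L = 0.0501 m, θ = 77.1°: d²x/dθ² = +0.0020993 m.
a = ω²·d²x/dθ² = (259.2)²·(+0.0020993) = +141 m/s²;  |a| = 141 m/s².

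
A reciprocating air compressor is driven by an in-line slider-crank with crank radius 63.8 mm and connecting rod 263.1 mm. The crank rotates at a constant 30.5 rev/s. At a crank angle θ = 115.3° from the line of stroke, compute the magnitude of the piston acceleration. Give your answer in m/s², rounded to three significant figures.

1370

ω = 2π·30.5 = 191.6 rad/s
x(θ) = r cosθ + √(L² − r² sin²θ); with ω constant, a = ω²·d²x/dθ².
d²x/dθ² = −r cosθ − r²(cos2θ)/√u − r⁴ sin²2θ/(4u^{3/2}),  u = L² − r² sin²θ = 0.0658946 m².
Substituting r = 0.0638 m, L = 0.2631 m, θ = 115.3°: d²x/dθ² = +0.037184 m.
a = ω²·d²x/dθ² = (191.6)²·(+0.037184) = +1365.6 m/s²;  |a| = 1365.6 m/s².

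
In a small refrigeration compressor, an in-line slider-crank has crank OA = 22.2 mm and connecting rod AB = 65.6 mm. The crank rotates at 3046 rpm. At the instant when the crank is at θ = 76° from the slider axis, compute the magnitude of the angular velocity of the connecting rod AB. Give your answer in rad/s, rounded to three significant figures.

ω = 319 rad/s (converted from 3046 rpm).
The rod makes angle φ with the slider axis where L sinφ = r sinθ; differentiating, L cosφ·φ̇ = r ω cosθ.
L cosφ = √(L² − r² sin²θ) = 0.061963 m.
|ω_rod| = r ω |cosθ| / √(L² − r² sin²θ) = 0.0222·319·0.24192/0.061963 = 27.648 rad/s.

27.6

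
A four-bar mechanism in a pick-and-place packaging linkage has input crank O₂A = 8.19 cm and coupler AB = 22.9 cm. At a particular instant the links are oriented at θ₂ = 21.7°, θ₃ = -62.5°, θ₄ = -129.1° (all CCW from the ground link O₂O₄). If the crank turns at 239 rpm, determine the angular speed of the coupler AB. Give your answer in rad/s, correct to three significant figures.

ω₂ = 25.03 rad/s (from 239 rpm).
Differentiating the loop-closure r₂e^{iθ₂}+r₃e^{iθ₃}=r₁+r₄e^{iθ₄} gives r₂ω₂e^{iθ₂}+r₃ω₃e^{iθ₃}=r₄ω₄e^{iθ₄}.
Eliminating the other unknown: ω₃ = r₂ω₂ sin(θ₄−θ₂) / [r₃ sin(θ₃−θ₄)].
Numerator sine = -0.48786; denominator sine = +0.91775.
Result = 0.0819·25.03·(-0.48786) / (0.229·(+0.91775)) = -4.7582 rad/s; magnitude 4.7582 rad/s.

4.76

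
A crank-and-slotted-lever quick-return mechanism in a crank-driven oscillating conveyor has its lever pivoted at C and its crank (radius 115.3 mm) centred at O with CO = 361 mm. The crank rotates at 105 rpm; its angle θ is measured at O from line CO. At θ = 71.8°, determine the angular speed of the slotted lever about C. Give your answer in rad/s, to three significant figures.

1.70

ω = 11 rad/s (from 105 rpm).
Crank pin A relative to C: A = (d + r cosθ, r sinθ); lever angle φ = atan2(r sinθ, d + r cosθ).
Differentiating tanφ: φ̇ = rω(d cosθ + r)/(d² + r² + 2dr cosθ).
d² + r² + 2dr cosθ = |CA|² = 0.169616 m²;  d cosθ + r = +0.22805 m.
|ω_lever| = |0.1153·11·+0.22805| / 0.169616 = 1.7046 rad/s.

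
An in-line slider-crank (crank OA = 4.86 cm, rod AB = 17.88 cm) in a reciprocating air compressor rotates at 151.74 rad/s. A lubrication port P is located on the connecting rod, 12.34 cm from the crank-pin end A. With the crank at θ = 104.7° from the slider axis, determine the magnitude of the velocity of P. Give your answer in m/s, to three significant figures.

6.81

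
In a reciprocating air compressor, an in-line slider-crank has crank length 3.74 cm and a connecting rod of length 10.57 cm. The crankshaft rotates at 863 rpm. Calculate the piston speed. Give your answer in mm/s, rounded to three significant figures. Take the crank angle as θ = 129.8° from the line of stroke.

ω = 2π·863/60 = 90.37 rad/s
For an in-line slider-crank, x = r cosθ + √(L² − r² sin²θ), so v = −rω sinθ·[1 + r cosθ/√(L² − r² sin²θ)].
With r = 0.0374 m, L = 0.1057 m, θ = 129.8°: √(L² − r² sin²θ) = 0.10172 m.
v = −0.0374·90.37·0.76828·[1 + 0.0374·-0.64011/0.10172] = -1.9856 m/s.
|v| = 1.9856 m/s = 1985.6 mm/s.

1990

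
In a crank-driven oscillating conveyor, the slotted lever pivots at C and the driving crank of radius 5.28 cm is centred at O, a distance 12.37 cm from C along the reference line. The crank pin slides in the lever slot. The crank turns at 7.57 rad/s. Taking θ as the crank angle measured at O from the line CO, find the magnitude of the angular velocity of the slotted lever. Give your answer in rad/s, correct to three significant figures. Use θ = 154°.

ω = 7.57 rad/s
Crank pin A relative to C: A = (d + r cosθ, r sinθ); lever angle φ = atan2(r sinθ, d + r cosθ).
Differentiating tanφ: φ̇ = rω(d cosθ + r)/(d² + r² + 2dr cosθ).
d² + r² + 2dr cosθ = |CA|² = 0.00634884 m²;  d cosθ + r = -0.058381 m.
|ω_lever| = |0.0528·7.57·-0.058381| / 0.00634884 = 3.6754 rad/s.

3.68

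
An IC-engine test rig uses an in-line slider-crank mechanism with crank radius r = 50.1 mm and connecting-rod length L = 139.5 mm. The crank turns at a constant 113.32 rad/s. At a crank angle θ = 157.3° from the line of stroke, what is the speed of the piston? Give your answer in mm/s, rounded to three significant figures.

ω = 113.3 rad/s
For an in-line slider-crank, x = r cosθ + √(L² − r² sin²θ), so v = −rω sinθ·[1 + r cosθ/√(L² − r² sin²θ)].
With r = 0.0501 m, L = 0.1395 m, θ = 157.3°: √(L² − r² sin²θ) = 0.13815 m.
v = −0.0501·113.3·0.38591·[1 + 0.0501·-0.92254/0.13815] = -1.4579 m/s.
|v| = 1.4579 m/s = 1457.9 mm/s.

1460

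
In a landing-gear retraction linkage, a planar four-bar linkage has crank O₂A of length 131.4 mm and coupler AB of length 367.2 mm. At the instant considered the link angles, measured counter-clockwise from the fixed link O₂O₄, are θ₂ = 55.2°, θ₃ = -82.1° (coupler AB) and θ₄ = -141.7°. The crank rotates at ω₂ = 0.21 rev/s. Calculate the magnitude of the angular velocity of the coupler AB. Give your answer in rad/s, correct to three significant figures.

ω₂ = 1.319 rad/s (from 0.21 rev/s).
Differentiating the loop-closure r₂e^{iθ₂}+r₃e^{iθ₃}=r₁+r₄e^{iθ₄} gives r₂ω₂e^{iθ₂}+r₃ω₃e^{iθ₃}=r₄ω₄e^{iθ₄}.
Eliminating the other unknown: ω₃ = r₂ω₂ sin(θ₄−θ₂) / [r₃ sin(θ₃−θ₄)].
Numerator sine = +0.29070; denominator sine = +0.86251.
Result = 0.1314·1.319·(+0.29070) / (0.3672·(+0.86251)) = +0.15914 rad/s; magnitude 0.15914 rad/s.

0.159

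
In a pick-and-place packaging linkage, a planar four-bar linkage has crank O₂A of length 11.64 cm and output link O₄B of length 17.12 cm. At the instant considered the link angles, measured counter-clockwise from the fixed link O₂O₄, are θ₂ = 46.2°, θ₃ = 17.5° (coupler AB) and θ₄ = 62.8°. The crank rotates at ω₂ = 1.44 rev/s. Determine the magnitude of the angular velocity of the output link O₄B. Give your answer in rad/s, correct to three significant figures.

ω₂ = 9.048 rad/s (from 1.44 rev/s).
Differentiating the loop-closure r₂e^{iθ₂}+r₃e^{iθ₃}=r₁+r₄e^{iθ₄} gives r₂ω₂e^{iθ₂}+r₃ω₃e^{iθ₃}=r₄ω₄e^{iθ₄}.
Eliminating the other unknown: ω₄ = r₂ω₂ sin(θ₂−θ₃) / [r₄ sin(θ₄−θ₃)].
Numerator sine = +0.48022; denominator sine = +0.71080.
Result = 0.1164·9.048·(+0.48022) / (0.1712·(+0.71080)) = +4.1561 rad/s; magnitude 4.1561 rad/s.

4.16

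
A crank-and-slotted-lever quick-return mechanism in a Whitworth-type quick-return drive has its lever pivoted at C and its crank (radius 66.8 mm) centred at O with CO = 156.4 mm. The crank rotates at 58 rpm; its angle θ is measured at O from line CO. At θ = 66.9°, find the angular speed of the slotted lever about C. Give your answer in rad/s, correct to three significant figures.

1.40

ω = 6.074 rad/s (from 58 rpm).
Crank pin A relative to C: A = (d + r cosθ, r sinθ); lever angle φ = atan2(r sinθ, d + r cosθ).
Differentiating tanφ: φ̇ = rω(d cosθ + r)/(d² + r² + 2dr cosθ).
d² + r² + 2dr cosθ = |CA|² = 0.0371211 m²;  d cosθ + r = +0.12816 m.
|ω_lever| = |0.0668·6.074·+0.12816| / 0.0371211 = 1.4008 rad/s.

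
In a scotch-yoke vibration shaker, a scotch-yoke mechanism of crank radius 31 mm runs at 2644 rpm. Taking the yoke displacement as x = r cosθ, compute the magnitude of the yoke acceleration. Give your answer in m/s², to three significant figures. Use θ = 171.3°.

ω = 276.9 rad/s (from 2644 rpm).
x = r cosθ ⇒ ẍ = −rω² cosθ (ω constant).
|a| = rω²|cosθ| = 0.031·(276.9)²·|cos 171.3°| = 2349.2 m/s².

2350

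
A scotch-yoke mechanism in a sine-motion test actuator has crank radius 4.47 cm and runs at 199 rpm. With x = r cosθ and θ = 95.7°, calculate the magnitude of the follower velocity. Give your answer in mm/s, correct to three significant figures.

ω = 20.84 rad/s (from 199 rpm).
x = r cosθ ⇒ ẋ = −rω sinθ.
|v| = rω|sinθ| = 0.0447·20.84·|sin 95.7°| = 0.92691 m/s = 926.91 mm/s.

927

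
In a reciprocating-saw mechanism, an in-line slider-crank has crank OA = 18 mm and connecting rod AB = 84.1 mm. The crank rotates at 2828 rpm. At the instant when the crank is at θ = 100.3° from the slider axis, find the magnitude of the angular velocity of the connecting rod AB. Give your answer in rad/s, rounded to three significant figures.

11.6

ω = 296.1 rad/s (converted from 2828 rpm).
The rod makes angle φ with the slider axis where L sinφ = r sinθ; differentiating, L cosφ·φ̇ = r ω cosθ.
L cosφ = √(L² − r² sin²θ) = 0.082214 m.
|ω_rod| = r ω |cosθ| / √(L² − r² sin²θ) = 0.018·296.1·0.17880/0.082214 = 11.593 rad/s.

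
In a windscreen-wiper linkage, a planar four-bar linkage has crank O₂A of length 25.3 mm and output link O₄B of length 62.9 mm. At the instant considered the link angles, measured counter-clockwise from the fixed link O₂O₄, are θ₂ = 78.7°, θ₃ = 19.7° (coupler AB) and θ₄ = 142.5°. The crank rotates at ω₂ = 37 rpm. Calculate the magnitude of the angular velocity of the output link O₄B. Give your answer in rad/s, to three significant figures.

1.59

ω₂ = 3.875 rad/s (from 37 rpm).
Differentiating the loop-closure r₂e^{iθ₂}+r₃e^{iθ₃}=r₁+r₄e^{iθ₄} gives r₂ω₂e^{iθ₂}+r₃ω₃e^{iθ₃}=r₄ω₄e^{iθ₄}.
Eliminating the other unknown: ω₄ = r₂ω₂ sin(θ₂−θ₃) / [r₄ sin(θ₄−θ₃)].
Numerator sine = +0.85717; denominator sine = +0.84057.
Result = 0.0253·3.875·(+0.85717) / (0.0629·(+0.84057)) = +1.5893 rad/s; magnitude 1.5893 rad/s.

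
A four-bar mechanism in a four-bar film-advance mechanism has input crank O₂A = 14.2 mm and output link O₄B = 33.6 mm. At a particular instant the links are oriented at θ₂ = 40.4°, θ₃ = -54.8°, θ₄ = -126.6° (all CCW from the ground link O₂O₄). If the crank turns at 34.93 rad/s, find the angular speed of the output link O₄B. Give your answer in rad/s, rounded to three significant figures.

ω₂ = 34.93 rad/s
Differentiating the loop-closure r₂e^{iθ₂}+r₃e^{iθ₃}=r₁+r₄e^{iθ₄} gives r₂ω₂e^{iθ₂}+r₃ω₃e^{iθ₃}=r₄ω₄e^{iθ₄}.
Eliminating the other unknown: ω₄ = r₂ω₂ sin(θ₂−θ₃) / [r₄ sin(θ₄−θ₃)].
Numerator sine = +0.99588; denominator sine = -0.94997.
Result = 0.0142·34.93·(+0.99588) / (0.0336·(-0.94997)) = -15.476 rad/s; magnitude 15.476 rad/s.

15.5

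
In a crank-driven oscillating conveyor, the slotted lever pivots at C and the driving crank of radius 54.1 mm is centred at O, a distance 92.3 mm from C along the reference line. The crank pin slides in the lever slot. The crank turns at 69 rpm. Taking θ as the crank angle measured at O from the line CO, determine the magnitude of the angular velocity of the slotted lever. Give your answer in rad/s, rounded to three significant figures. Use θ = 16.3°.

2.65

ω = 7.226 rad/s (from 69 rpm).
Crank pin A relative to C: A = (d + r cosθ, r sinθ); lever angle φ = atan2(r sinθ, d + r cosθ).
Differentiating tanφ: φ̇ = rω(d cosθ + r)/(d² + r² + 2dr cosθ).
d² + r² + 2dr cosθ = |CA|² = 0.0210315 m²;  d cosθ + r = +0.14269 m.
|ω_lever| = |0.0541·7.226·+0.14269| / 0.0210315 = 2.6521 rad/s.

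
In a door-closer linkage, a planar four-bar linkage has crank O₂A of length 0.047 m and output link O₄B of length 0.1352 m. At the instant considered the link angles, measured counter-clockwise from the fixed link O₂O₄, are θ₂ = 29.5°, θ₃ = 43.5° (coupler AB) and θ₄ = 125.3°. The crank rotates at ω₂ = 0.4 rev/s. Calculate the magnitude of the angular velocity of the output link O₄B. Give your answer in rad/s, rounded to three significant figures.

ω₂ = 2.513 rad/s (from 0.4 rev/s).
Differentiating the loop-closure r₂e^{iθ₂}+r₃e^{iθ₃}=r₁+r₄e^{iθ₄} gives r₂ω₂e^{iθ₂}+r₃ω₃e^{iθ₃}=r₄ω₄e^{iθ₄}.
Eliminating the other unknown: ω₄ = r₂ω₂ sin(θ₂−θ₃) / [r₄ sin(θ₄−θ₃)].
Numerator sine = -0.24192; denominator sine = +0.98978.
Result = 0.047·2.513·(-0.24192) / (0.1352·(+0.98978)) = -0.21355 rad/s; magnitude 0.21355 rad/s.

0.214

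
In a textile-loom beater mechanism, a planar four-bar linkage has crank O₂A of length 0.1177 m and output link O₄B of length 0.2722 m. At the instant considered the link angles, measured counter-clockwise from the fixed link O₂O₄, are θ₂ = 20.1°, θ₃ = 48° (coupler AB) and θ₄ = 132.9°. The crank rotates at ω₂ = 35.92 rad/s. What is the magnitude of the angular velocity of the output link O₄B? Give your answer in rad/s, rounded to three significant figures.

7.30

ω₂ = 35.92 rad/s
Differentiating the loop-closure r₂e^{iθ₂}+r₃e^{iθ₃}=r₁+r₄e^{iθ₄} gives r₂ω₂e^{iθ₂}+r₃ω₃e^{iθ₃}=r₄ω₄e^{iθ₄}.
Eliminating the other unknown: ω₄ = r₂ω₂ sin(θ₂−θ₃) / [r₄ sin(θ₄−θ₃)].
Numerator sine = -0.46793; denominator sine = +0.99604.
Result = 0.1177·35.92·(-0.46793) / (0.2722·(+0.99604)) = -7.2967 rad/s; magnitude 7.2967 rad/s.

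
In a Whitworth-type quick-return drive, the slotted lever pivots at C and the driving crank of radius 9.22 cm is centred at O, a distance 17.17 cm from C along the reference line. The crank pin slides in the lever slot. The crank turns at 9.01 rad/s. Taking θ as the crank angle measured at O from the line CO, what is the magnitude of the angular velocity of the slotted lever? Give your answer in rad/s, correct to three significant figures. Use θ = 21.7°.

3.10

ω = 9.01 rad/s
Crank pin A relative to C: A = (d + r cosθ, r sinθ); lever angle φ = atan2(r sinθ, d + r cosθ).
Differentiating tanφ: φ̇ = rω(d cosθ + r)/(d² + r² + 2dr cosθ).
d² + r² + 2dr cosθ = |CA|² = 0.0673994 m²;  d cosθ + r = +0.25173 m.
|ω_lever| = |0.0922·9.01·+0.25173| / 0.0673994 = 3.1027 rad/s.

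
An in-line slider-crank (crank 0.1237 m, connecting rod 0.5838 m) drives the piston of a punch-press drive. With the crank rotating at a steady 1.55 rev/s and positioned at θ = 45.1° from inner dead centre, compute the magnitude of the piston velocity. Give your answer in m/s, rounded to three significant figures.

ω = 2π·1.55 = 9.739 rad/s
For an in-line slider-crank, x = r cosθ + √(L² − r² sin²θ), so v = −rω sinθ·[1 + r cosθ/√(L² − r² sin²θ)].
With r = 0.1237 m, L = 0.5838 m, θ = 45.1°: √(L² − r² sin²θ) = 0.57719 m.
v = −0.1237·9.739·0.70834·[1 + 0.1237·0.70587/0.57719] = -0.98243 m/s.
|v| = 0.98243 m/s.

0.982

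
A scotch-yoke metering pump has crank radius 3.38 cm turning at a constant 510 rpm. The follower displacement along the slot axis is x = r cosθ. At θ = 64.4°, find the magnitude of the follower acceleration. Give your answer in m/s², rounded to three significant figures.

ω = 53.41 rad/s (from 510 rpm).
x = r cosθ ⇒ ẍ = −rω² cosθ (ω constant).
|a| = rω²|cosθ| = 0.0338·(53.41)²·|cos 64.4°| = 41.657 m/s².

41.7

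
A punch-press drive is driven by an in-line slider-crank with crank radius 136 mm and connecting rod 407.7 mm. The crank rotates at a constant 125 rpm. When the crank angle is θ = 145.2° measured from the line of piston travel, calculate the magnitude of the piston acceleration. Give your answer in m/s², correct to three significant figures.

16.2

ω = 2π·125/60 = 13.09 rad/s
x(θ) = r cosθ + √(L² − r² sin²θ); with ω constant, a = ω²·d²x/dθ².
d²x/dθ² = −r cosθ − r²(cos2θ)/√u − r⁴ sin²2θ/(4u^{3/2}),  u = L² − r² sin²θ = 0.160195 m².
Substituting r = 0.136 m, L = 0.4077 m, θ = 145.2°: d²x/dθ² = +0.094396 m.
a = ω²·d²x/dθ² = (13.09)²·(+0.094396) = +16.175 m/s²;  |a| = 16.175 m/s².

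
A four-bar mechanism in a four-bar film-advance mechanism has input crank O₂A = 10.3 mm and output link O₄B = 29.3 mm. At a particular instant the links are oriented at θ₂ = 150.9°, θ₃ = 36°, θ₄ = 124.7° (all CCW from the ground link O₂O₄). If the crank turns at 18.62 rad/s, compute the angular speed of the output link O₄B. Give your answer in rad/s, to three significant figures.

5.94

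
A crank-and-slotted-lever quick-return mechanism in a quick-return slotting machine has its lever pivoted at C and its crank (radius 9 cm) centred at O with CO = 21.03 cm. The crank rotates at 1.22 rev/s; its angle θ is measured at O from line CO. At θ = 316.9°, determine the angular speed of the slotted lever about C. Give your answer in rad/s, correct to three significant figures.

2.10

ω = 7.665 rad/s (from 1.22 rev/s).
Crank pin A relative to C: A = (d + r cosθ, r sinθ); lever angle φ = atan2(r sinθ, d + r cosθ).
Differentiating tanφ: φ̇ = rω(d cosθ + r)/(d² + r² + 2dr cosθ).
d² + r² + 2dr cosθ = |CA|² = 0.0799657 m²;  d cosθ + r = +0.24355 m.
|ω_lever| = |0.09·7.665·+0.24355| / 0.0799657 = 2.1012 rad/s.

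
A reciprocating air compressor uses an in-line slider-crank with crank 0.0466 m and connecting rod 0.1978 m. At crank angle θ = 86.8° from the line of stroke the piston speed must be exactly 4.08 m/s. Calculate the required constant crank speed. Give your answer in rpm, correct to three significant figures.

For an in-line slider-crank, |v_piston| = rω|sinθ|·[1 + r cosθ/√(L² − r² sin²θ)].
With r = 0.0466 m, L = 0.1978 m, θ = 86.8°: the bracketed kinematic factor |dx/dθ| = 0.047157 m.
ω = v/|dx/dθ| = 4.08/0.047157 = 86.52 rad/s.
N = 60ω/(2π) = 826.2 rpm.

826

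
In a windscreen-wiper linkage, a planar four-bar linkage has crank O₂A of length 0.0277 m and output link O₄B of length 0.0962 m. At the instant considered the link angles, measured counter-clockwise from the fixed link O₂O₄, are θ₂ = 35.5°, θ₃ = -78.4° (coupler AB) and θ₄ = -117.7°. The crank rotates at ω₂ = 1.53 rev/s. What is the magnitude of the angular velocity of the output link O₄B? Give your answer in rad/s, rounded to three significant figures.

4.00

ω₂ = 9.613 rad/s (from 1.53 rev/s).
Differentiating the loop-closure r₂e^{iθ₂}+r₃e^{iθ₃}=r₁+r₄e^{iθ₄} gives r₂ω₂e^{iθ₂}+r₃ω₃e^{iθ₃}=r₄ω₄e^{iθ₄}.
Eliminating the other unknown: ω₄ = r₂ω₂ sin(θ₂−θ₃) / [r₄ sin(θ₄−θ₃)].
Numerator sine = +0.91425; denominator sine = -0.63338.
Result = 0.0277·9.613·(+0.91425) / (0.0962·(-0.63338)) = -3.9956 rad/s; magnitude 3.9956 rad/s.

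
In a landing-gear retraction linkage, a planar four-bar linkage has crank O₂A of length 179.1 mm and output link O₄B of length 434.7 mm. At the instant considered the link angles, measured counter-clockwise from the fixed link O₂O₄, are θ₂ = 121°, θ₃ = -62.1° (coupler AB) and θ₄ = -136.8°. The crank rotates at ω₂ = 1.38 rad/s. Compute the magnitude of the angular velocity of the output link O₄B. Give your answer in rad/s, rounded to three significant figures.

0.0319

ω₂ = 1.38 rad/s
Differentiating the loop-closure r₂e^{iθ₂}+r₃e^{iθ₃}=r₁+r₄e^{iθ₄} gives r₂ω₂e^{iθ₂}+r₃ω₃e^{iθ₃}=r₄ω₄e^{iθ₄}.
Eliminating the other unknown: ω₄ = r₂ω₂ sin(θ₂−θ₃) / [r₄ sin(θ₄−θ₃)].
Numerator sine = -0.05408; denominator sine = -0.96456.
Result = 0.1791·1.38·(-0.05408) / (0.4347·(-0.96456)) = +0.031877 rad/s; magnitude 0.031877 rad/s.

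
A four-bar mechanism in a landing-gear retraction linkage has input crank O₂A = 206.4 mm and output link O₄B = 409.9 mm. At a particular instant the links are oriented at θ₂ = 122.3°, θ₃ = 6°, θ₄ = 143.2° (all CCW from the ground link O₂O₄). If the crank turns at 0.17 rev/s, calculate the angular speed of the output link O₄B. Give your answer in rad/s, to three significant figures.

0.710

ω₂ = 1.068 rad/s (from 0.17 rev/s).
Differentiating the loop-closure r₂e^{iθ₂}+r₃e^{iθ₃}=r₁+r₄e^{iθ₄} gives r₂ω₂e^{iθ₂}+r₃ω₃e^{iθ₃}=r₄ω₄e^{iθ₄}.
Eliminating the other unknown: ω₄ = r₂ω₂ sin(θ₂−θ₃) / [r₄ sin(θ₄−θ₃)].
Numerator sine = +0.89649; denominator sine = +0.67944.
Result = 0.2064·1.068·(+0.89649) / (0.4099·(+0.67944)) = +0.70966 rad/s; magnitude 0.70966 rad/s.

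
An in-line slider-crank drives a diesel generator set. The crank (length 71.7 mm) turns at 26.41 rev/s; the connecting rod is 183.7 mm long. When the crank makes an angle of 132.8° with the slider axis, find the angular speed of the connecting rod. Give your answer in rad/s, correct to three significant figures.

45.9

ω = 165.9 rad/s (converted from 26.41 rev/s).
The rod makes angle φ with the slider axis where L sinφ = r sinθ; differentiating, L cosφ·φ̇ = r ω cosθ.
L cosφ = √(L² − r² sin²θ) = 0.17601 m.
|ω_rod| = r ω |cosθ| / √(L² − r² sin²θ) = 0.0717·165.9·0.67944/0.17601 = 45.93 rad/s.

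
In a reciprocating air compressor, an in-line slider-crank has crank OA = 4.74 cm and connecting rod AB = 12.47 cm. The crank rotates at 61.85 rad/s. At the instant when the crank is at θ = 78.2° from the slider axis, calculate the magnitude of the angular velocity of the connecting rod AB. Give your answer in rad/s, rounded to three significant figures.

ω = 61.85 rad/s
The rod makes angle φ with the slider axis where L sinφ = r sinθ; differentiating, L cosφ·φ̇ = r ω cosθ.
L cosφ = √(L² − r² sin²θ) = 0.11575 m.
|ω_rod| = r ω |cosθ| / √(L² − r² sin²θ) = 0.0474·61.85·0.20450/0.11575 = 5.1796 rad/s.

5.18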